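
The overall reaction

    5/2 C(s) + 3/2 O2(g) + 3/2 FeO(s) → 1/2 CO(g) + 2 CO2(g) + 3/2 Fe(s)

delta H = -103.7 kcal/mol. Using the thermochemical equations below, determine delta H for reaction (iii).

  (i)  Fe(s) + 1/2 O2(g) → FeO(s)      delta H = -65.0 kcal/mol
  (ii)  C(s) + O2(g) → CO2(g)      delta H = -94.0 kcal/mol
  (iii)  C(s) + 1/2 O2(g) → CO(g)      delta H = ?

delta H = -26.4 kcal/mol

(i) reversed and × 3/2 (FeO(s) must end up as a reactant; ×3/2 to match 3/2 FeO(s) in the target): (-3/2)·(-65.0) = +97.5 kcal/mol
(ii) × 2 (scale by 2 for the 2 CO2(g)): (2)·(-94.0) = -188.0 kcal/mol
(iii) × 1/2 (×1/2 to match 1/2 CO(g) in the target): contributes 1/2·x
-103.7 = (+97.5) + (-188.0) + 1/2·x
x = (-103.7 − (-90.5)) / (1/2) = -26.4 kcal/mol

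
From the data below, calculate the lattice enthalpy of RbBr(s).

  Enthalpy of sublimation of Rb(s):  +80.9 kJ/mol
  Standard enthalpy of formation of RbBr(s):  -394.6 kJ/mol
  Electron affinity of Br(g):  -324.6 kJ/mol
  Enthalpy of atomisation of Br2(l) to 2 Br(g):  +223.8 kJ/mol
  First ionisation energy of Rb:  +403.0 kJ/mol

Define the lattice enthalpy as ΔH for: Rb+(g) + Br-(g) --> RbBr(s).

U = -665.8 kJ/mol

ΔHf° = 1·ΔHsub + 1·(ΣIE) + 1/2·D(Br2) + 1·EA + U
-394.6 = 1·(+80.9) + 1·(+403.0) + 1/2·(+223.8) + 1·(-324.6) + U
U = -394.6 − (+271.2) = -665.8 kJ/mol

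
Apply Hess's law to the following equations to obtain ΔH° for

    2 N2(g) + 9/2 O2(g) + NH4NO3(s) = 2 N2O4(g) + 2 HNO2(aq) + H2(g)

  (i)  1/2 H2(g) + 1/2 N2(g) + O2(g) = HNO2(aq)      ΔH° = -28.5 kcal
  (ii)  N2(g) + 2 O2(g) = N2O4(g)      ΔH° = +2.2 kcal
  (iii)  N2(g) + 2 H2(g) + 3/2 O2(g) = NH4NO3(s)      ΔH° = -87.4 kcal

(i) × 2 (scale by 2 for the 2 HNO2(aq)): (2)·(-28.5) = -57.0 kcal
(ii) × 2 (scale by 2 for the 2 N2O4(g)): (2)·(+2.2) = +4.4 kcal
(iii) reversed (reverse to put NH4NO3(s) on the reactant side): +87.4 kcal
Combining the equations, ΔH° = (2)·(-28.5) + (2)·(+2.2) + (-1)·(-87.4) = 34.8 kcal

ΔH° = 34.8 kcal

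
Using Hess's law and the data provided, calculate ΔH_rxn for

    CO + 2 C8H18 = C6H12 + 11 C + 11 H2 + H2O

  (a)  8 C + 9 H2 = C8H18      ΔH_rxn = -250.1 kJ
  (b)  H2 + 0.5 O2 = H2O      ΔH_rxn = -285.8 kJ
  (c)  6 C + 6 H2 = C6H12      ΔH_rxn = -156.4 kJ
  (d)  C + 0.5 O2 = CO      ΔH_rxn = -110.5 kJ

(a) reversed and × 2 (C8H18 must end up as a reactant; ×2 to match 2 C8H18 in the target): (-2)·(-250.1) = +500.2 kJ
(b) as written (H2O already on the product side): -285.8 kJ
(c) as written (C6H12 already on the product side): -156.4 kJ
(d) reversed (CO must end up as a reactant): +110.5 kJ
ΔH_rxn = (-2)·(-250.1) + (1)·(-285.8) + (1)·(-156.4) + (-1)·(-110.5) = 168.5 kJ

ΔH_rxn = 168.5 kJ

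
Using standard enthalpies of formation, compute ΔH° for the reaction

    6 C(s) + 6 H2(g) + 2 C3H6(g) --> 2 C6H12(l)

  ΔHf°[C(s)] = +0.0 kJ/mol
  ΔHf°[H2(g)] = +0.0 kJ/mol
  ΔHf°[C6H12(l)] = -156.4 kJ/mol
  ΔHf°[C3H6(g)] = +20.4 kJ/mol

ΔH° = -353.6 kJ/mol

Products: 2·(-156.4) = -312.8
Reactants: 6·(+0.0) + 6·(+0.0) + 2·(+20.4) = +40.8
ΔH° = (-312.8) − (+40.8) = -353.6 kJ/mol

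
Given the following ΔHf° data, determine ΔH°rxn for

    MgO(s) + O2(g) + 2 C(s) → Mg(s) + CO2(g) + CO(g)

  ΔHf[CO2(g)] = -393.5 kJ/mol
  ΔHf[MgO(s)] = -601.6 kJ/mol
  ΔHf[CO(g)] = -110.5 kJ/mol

Products: 1·(+0.0) + 1·(-393.5) + 1·(-110.5) = -504.0
Reactants: 1·(-601.6) + 1·(+0.0) + 2·(+0.0) = -601.6
ΔH°rxn = (-504.0) − (-601.6) = 97.6 kJ/mol

ΔH°rxn = 97.6 kJ/mol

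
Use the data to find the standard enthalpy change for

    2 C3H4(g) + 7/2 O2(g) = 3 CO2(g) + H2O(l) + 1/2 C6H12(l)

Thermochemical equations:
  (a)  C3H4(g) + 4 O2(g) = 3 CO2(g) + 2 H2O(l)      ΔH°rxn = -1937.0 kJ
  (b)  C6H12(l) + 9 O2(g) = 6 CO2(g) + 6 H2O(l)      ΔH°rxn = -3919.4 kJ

ΔH°rxn = -1914.3 kJ

(a) × 2 (×2 to match 2 C3H4(g) in the target): (2)·(-1937.0) = -3874.0 kJ
(b) reversed and × 1/2 (reverse to put C6H12(l) on the product side; ×1/2 to match 1/2 C6H12(l) in the target): (-1/2)·(-3919.4) = +1959.7 kJ
ΔH°rxn = (-3874.0) + (+1959.7) = -1914.3 kJ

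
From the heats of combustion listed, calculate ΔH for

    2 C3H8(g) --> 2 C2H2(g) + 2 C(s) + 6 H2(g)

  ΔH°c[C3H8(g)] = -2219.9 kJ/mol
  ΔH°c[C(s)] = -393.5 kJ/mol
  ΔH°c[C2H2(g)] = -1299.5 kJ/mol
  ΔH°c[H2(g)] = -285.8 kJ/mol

Using ΔH = Σ nΔHc°(reactants) − Σ nΔHc°(products):
= [2·(-2219.9)] − [2·(-1299.5) + 2·(-393.5) + 6·(-285.8)]
= 661.0 kJ/mol

ΔH = 661.0 kJ/mol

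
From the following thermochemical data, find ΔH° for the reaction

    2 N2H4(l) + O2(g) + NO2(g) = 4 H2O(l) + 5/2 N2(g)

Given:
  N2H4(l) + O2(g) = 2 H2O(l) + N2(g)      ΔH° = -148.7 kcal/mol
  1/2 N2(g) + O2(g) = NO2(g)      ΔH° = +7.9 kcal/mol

ΔH° = -305.3 kcal/mol

equation 1 × 2 (scale by 2 for the 2 N2H4(l)): (2)·(-148.7) = -297.4 kcal/mol
equation 2 reversed (reverse to put NO2(g) on the reactant side): -7.9 kcal/mol
Since enthalpy is a state function, ΔH° = (-297.4) + (-7.9) = -305.3 kcal/mol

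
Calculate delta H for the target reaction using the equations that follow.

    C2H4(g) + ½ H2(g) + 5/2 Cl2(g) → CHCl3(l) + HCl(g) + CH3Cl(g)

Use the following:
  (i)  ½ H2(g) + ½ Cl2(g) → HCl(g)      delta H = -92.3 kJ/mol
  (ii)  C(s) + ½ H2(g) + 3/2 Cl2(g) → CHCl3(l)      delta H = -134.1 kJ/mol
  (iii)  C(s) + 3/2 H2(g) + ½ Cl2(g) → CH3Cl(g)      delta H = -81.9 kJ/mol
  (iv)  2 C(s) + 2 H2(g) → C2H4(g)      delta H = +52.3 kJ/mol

delta H = -360.6 kJ/mol

(i) as written: -92.3 kJ/mol
(ii) as written: -134.1 kJ/mol
(iii) as written: -81.9 kJ/mol
(iv) reversed: -52.3 kJ/mol
Summing the manipulated equations, delta H = (1)·(-92.3) + (1)·(-134.1) + (1)·(-81.9) + (-1)·(+52.3) = -360.6 kJ/mol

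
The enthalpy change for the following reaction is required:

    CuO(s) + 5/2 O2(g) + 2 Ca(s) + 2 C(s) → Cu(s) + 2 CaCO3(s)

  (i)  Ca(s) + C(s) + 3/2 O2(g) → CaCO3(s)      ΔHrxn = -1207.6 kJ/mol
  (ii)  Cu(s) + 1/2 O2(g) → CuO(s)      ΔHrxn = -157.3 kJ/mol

(i) × 2: (2)·(-1207.6) = -2415.2 kJ/mol
(ii) reversed: +157.3 kJ/mol
Since enthalpy is a state function, ΔHrxn = (2)·(-1207.6) + (-1)·(-157.3) = -2257.9 kJ/mol

ΔHrxn = -2257.9 kJ/mol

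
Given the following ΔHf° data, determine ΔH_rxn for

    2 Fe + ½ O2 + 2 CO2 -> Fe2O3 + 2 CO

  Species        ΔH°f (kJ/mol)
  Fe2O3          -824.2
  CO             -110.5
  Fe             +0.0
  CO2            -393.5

ΔH_rxn = -258.2 kJ/mol

ΔH°rxn = Σ nΔHf°(products) − Σ nΔHf°(reactants).
Products: 1·(-824.2) + 2·(-110.5) = -1045.2
Reactants: 2·(+0.0) + 1/2·(+0.0) + 2·(-393.5) = -787.0
ΔH_rxn = (-1045.2) − (-787.0) = -258.2 kJ/mol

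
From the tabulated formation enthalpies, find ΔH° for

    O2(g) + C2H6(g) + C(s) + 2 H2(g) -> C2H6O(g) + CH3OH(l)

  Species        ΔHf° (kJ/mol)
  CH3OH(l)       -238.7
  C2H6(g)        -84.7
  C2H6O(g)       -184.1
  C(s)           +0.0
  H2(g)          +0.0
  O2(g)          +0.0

Products: 1·(-184.1) + 1·(-238.7) = -422.8
Reactants: 1·(+0.0) + 1·(-84.7) + 1·(+0.0) + 2·(+0.0) = -84.7
ΔH° = (-422.8) − (-84.7) = -338.1 kJ/mol

ΔH° = -338.1 kJ/mol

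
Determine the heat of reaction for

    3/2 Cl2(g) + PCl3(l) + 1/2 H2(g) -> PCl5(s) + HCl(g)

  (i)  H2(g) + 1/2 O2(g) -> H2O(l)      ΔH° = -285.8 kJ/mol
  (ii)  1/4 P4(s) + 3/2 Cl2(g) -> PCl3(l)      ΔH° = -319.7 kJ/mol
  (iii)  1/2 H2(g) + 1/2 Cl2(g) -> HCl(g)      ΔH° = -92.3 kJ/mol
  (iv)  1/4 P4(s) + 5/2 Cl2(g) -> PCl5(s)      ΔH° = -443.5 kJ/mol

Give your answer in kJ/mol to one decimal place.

(i): not needed (O2(g) appears nowhere else).
(ii) reversed (PCl3(l) must end up as a reactant): +319.7 kJ/mol
(iii) as written (HCl(g) already on the product side): -92.3 kJ/mol
(iv) as written (PCl5(s) already on the product side): -443.5 kJ/mol
ΔH° = (-1)·(-319.7) + (1)·(-92.3) + (1)·(-443.5) = -216.1 kJ/mol

ΔH° = -216.1 kJ/mol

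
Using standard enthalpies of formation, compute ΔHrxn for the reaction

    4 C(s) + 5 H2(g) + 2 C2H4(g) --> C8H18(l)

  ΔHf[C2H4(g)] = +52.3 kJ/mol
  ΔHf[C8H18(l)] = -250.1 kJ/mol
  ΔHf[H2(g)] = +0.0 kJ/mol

ΔHrxn = -354.7 kJ/mol

Products: 1·(-250.1) = -250.1
Reactants: 4·(+0.0) + 5·(+0.0) + 2·(+52.3) = +104.6
ΔHrxn = (-250.1) − (+104.6) = -354.7 kJ/mol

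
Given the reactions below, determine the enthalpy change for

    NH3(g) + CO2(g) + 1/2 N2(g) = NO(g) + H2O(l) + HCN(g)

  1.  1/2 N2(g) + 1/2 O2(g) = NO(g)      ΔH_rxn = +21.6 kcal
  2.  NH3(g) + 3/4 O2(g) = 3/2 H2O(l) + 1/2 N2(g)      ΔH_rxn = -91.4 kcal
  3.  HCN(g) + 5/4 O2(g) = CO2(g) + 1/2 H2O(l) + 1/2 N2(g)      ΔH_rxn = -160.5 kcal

eq. 1 as written: +21.6 kcal
eq. 2 as written: -91.4 kcal
eq. 3 reversed: +160.5 kcal
ΔH_rxn = (+21.6) + (-91.4) + (+160.5) = 90.7 kcal

ΔH_rxn = 90.7 kcal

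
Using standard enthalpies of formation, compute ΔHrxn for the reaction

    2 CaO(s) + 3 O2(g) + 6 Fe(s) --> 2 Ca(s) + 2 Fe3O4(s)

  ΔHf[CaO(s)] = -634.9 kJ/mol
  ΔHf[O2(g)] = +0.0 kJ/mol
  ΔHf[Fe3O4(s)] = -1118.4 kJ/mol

Products: 2·(+0.0) + 2·(-1118.4) = -2236.8
Reactants: 2·(-634.9) + 3·(+0.0) + 6·(+0.0) = -1269.8
ΔHrxn = (-2236.8) − (-1269.8) = -967.0 kJ/mol

ΔHrxn = -967.0 kJ/mol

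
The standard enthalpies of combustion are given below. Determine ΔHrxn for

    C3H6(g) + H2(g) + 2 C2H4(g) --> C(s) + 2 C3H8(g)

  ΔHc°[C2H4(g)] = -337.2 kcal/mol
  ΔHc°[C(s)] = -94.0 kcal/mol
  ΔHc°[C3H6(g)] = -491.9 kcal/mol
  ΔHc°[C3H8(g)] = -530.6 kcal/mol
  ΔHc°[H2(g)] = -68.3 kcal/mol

With combustion enthalpies, reactants minus products:
= [1·(-491.9) + 1·(-68.3) + 2·(-337.2)] − [1·(-94.0) + 2·(-530.6)]
= -79.4 kcal/mol

ΔHrxn = -79.4 kcal/mol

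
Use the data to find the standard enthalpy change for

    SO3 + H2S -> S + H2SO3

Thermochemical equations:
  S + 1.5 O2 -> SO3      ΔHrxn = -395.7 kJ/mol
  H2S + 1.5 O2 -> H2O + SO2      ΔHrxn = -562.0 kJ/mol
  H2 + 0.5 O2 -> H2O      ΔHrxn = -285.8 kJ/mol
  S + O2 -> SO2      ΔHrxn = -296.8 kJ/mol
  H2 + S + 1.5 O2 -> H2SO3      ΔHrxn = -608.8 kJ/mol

equation 1 reversed: +395.7 kJ/mol
equation 2 as written: -562.0 kJ/mol
equation 3 reversed: +285.8 kJ/mol
equation 4 reversed: +296.8 kJ/mol
equation 5 as written: -608.8 kJ/mol
By Hess's law, ΔHrxn = (+395.7) + (-562.0) + (+285.8) + (+296.8) + (-608.8) = -192.5 kJ/mol

ΔHrxn = -192.5 kJ/mol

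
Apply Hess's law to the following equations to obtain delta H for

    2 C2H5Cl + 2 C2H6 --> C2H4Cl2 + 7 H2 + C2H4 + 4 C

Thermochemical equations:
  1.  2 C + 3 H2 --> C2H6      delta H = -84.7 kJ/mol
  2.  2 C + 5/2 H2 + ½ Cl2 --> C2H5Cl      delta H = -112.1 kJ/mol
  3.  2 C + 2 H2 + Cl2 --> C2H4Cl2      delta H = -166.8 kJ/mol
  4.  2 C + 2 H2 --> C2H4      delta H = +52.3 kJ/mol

eq. 1 reversed and × 2 (C2H6 must end up as a reactant; scale by 2 for the 2 C2H6): (-2)·(-84.7) = +169.4 kJ/mol
eq. 2 reversed and × 2 (reverse to put C2H5Cl on the reactant side; scale by 2 for the 2 C2H5Cl): (-2)·(-112.1) = +224.2 kJ/mol
eq. 3 as written (C2H4Cl2 already on the product side): -166.8 kJ/mol
eq. 4 as written (C2H4 already on the product side): +52.3 kJ/mol
By Hess's law, delta H = (-2)·(-84.7) + (-2)·(-112.1) + (1)·(-166.8) + (1)·(+52.3) = 279.1 kJ/mol

delta H = 279.1 kJ/mol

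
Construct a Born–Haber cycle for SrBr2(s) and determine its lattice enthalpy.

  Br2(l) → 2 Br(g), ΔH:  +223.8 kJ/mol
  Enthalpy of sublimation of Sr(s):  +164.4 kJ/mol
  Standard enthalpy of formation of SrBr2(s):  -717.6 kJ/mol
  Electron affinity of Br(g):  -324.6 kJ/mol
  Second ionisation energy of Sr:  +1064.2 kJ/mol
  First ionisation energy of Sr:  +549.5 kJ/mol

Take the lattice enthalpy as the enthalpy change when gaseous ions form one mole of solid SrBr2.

ΔHf° = 1·ΔHsub + 1·(ΣIE) + 1·D(Br2) + 2·EA + U
-717.6 = 1·(+164.4) + 1·(+1613.7) + 1·(+223.8) + 2·(-324.6) + U
U = -717.6 − (+1352.7) = -2070.3 kJ/mol

U = -2070.3 kJ/mol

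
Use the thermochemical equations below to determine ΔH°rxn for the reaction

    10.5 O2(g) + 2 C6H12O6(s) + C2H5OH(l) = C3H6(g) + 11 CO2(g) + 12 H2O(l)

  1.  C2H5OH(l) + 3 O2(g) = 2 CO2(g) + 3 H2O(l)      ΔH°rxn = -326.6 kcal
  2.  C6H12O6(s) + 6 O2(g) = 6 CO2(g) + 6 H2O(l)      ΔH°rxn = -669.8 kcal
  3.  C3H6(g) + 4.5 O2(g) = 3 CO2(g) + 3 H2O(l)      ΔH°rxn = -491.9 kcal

ΔH°rxn = -1174.3 kcal

eq. 1 as written: -326.6 kcal
eq. 2 × 2: (2)·(-669.8) = -1339.6 kcal
eq. 3 reversed: +491.9 kcal
ΔH°rxn = (-326.6) + (-1339.6) + (+491.9) = -1174.3 kcal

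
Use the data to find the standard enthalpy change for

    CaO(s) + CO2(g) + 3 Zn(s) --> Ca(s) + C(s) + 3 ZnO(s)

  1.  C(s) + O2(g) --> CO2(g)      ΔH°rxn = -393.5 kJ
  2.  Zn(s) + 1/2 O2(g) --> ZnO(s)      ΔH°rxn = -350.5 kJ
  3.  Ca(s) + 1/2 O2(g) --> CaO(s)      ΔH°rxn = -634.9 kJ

eq. 1 reversed: +393.5 kJ
eq. 2 × 3: (3)·(-350.5) = -1051.5 kJ
eq. 3 reversed: +634.9 kJ
Summing the manipulated equations, ΔH°rxn = (-1)·(-393.5) + (3)·(-350.5) + (-1)·(-634.9) = -23.1 kJ

ΔH°rxn = -23.1 kJ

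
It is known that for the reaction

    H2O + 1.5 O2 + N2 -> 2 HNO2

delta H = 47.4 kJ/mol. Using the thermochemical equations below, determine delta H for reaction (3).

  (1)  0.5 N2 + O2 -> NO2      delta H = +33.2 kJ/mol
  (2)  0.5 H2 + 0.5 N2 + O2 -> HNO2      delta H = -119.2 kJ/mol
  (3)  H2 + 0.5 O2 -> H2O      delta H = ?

(1): not needed.
(2) × 2: (2)·(-119.2) = -238.4 kJ/mol
(3) reversed: contributes −x
+47.4 = (-238.4) − x
x = (+47.4 − (-238.4)) / (-1) = -285.8 kJ/mol

delta H = -285.8 kJ/mol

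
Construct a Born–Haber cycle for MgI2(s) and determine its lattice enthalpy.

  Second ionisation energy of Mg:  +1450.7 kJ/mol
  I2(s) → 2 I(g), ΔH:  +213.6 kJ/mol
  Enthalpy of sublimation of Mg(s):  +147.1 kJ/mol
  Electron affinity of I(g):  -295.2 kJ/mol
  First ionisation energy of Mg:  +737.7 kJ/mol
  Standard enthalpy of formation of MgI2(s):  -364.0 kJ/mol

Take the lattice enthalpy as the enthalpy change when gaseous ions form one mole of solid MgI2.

ΔHf° = 1·ΔHsub + 1·(ΣIE) + 1·D(I2) + 2·EA + U
-364.0 = 1·(+147.1) + 1·(+2188.4) + 1·(+213.6) + 2·(-295.2) + U
U = -364.0 − (+1958.7) = -2322.7 kJ/mol

U = -2322.7 kJ/mol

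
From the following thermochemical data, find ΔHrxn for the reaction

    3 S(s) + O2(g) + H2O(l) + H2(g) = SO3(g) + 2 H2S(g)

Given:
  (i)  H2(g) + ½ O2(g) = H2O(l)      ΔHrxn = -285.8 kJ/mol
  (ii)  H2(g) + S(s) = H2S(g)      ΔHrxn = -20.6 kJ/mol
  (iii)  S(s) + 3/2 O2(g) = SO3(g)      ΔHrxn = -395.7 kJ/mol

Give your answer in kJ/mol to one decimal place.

(i) reversed: +285.8 kJ/mol
(ii) × 2: (2)·(-20.6) = -41.2 kJ/mol
(iii) as written: -395.7 kJ/mol
By Hess's law, ΔHrxn = (+285.8) + (-41.2) + (-395.7) = -151.1 kJ/mol

ΔHrxn = -151.1 kJ/mol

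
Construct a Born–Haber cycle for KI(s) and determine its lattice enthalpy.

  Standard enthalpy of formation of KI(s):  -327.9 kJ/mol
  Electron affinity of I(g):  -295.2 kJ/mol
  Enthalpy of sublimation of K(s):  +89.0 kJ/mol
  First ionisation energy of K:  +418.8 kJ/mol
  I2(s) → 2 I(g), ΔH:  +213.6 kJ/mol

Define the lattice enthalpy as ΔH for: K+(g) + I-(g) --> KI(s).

ΔHf° = 1·ΔHsub + 1·(ΣIE) + 1/2·D(I2) + 1·EA + U
-327.9 = 1·(+89.0) + 1·(+418.8) + 1/2·(+213.6) + 1·(-295.2) + U
U = -327.9 − (+319.4) = -647.3 kJ/mol

U = -647.3 kJ/mol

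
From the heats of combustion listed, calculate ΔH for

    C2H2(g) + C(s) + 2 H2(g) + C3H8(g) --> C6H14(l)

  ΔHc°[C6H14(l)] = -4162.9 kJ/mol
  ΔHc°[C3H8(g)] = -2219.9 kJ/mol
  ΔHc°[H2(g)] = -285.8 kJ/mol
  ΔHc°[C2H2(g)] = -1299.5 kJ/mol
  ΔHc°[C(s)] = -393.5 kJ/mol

ΔH = -321.6 kJ/mol

With combustion enthalpies, reactants minus products:
= [1·(-1299.5) + 1·(-393.5) + 2·(-285.8) + 1·(-2219.9)] − [1·(-4162.9)]
= -321.6 kJ/mol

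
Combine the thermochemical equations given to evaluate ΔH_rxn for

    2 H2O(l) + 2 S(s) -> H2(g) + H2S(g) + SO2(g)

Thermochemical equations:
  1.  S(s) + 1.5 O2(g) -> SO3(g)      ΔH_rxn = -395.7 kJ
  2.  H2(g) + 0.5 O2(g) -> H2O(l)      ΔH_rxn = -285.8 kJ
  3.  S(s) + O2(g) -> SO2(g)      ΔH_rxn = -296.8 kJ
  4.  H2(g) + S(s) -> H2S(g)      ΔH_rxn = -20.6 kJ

eq. 1: not needed.
eq. 2 reversed and × 2: (-2)·(-285.8) = +571.6 kJ
eq. 3 as written: -296.8 kJ
eq. 4 as written: -20.6 kJ
Summing the manipulated equations, ΔH_rxn = (-2)·(-285.8) + (1)·(-296.8) + (1)·(-20.6) = 254.2 kJ

ΔH_rxn = 254.2 kJ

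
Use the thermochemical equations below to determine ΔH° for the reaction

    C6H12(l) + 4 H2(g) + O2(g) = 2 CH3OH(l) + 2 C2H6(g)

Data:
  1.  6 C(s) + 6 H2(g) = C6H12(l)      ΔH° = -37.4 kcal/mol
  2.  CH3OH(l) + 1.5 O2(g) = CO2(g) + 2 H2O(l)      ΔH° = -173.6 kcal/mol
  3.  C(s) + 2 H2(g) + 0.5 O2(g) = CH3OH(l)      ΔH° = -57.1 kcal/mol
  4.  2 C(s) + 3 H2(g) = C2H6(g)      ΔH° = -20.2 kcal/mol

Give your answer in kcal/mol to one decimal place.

ΔH° = -117.2 kcal/mol

eq. 1 reversed: +37.4 kcal/mol
eq. 2: not needed.
eq. 3 × 2: (2)·(-57.1) = -114.2 kcal/mol
eq. 4 × 2: (2)·(-20.2) = -40.4 kcal/mol
ΔH° = (+37.4) + (-114.2) + (-40.4) = -117.2 kcal/mol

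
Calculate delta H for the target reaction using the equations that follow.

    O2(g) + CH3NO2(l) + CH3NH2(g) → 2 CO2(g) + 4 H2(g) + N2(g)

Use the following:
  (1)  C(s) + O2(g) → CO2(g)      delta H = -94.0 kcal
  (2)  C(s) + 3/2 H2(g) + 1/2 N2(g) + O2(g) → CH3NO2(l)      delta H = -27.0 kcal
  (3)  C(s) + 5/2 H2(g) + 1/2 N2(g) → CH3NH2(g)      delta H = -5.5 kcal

delta H = -155.5 kcal

(1) × 2: (2)·(-94.0) = -188.0 kcal
(2) reversed: +27.0 kcal
(3) reversed: +5.5 kcal
Summing the manipulated equations, delta H = (-188.0) + (+27.0) + (+5.5) = -155.5 kcal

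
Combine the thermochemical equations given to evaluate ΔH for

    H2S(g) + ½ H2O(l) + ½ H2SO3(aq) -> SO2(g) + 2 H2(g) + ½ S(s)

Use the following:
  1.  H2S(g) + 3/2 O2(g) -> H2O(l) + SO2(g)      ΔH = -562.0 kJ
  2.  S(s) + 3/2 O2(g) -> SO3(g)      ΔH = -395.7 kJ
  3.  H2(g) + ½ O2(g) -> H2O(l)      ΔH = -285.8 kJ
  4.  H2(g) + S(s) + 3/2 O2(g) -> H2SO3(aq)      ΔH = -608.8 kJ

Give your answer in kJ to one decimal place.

ΔH = 171.1 kJ

eq. 1 as written: -562.0 kJ
eq. 2: not needed.
eq. 3 reversed and × 3/2: (-3/2)·(-285.8) = +428.7 kJ
eq. 4 reversed and × 1/2: (-1/2)·(-608.8) = +304.4 kJ
Combining the equations, ΔH = (1)·(-562.0) + (-3/2)·(-285.8) + (-1/2)·(-608.8) = 171.1 kJ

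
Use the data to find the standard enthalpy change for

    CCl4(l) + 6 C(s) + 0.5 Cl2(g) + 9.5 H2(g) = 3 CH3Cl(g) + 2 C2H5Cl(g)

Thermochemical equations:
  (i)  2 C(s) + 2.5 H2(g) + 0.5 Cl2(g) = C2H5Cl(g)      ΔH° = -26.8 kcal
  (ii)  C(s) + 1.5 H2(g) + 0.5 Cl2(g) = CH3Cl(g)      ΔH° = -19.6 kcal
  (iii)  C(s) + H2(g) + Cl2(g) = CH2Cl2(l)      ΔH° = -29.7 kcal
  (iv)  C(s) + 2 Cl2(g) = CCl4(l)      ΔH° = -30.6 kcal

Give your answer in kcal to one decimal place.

(i) × 2 (×2 to match 2 C2H5Cl(g) in the target): (2)·(-26.8) = -53.6 kcal
(ii) × 3 (scale by 3 for the 3 CH3Cl(g)): (3)·(-19.6) = -58.8 kcal
(iii): not needed (CH2Cl2(l) appears nowhere else).
(iv) reversed (reverse to put CCl4(l) on the reactant side): +30.6 kcal
ΔH° = (-53.6) + (-58.8) + (+30.6) = -81.8 kcal

ΔH° = -81.8 kcal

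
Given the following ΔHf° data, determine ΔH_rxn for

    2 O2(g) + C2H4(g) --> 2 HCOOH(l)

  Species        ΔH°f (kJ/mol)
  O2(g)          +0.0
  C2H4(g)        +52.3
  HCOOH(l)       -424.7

ΔH_rxn = -901.7 kJ/mol

Products: 2·(-424.7) = -849.4
Reactants: 2·(+0.0) + 1·(+52.3) = +52.3
ΔH_rxn = (-849.4) − (+52.3) = -901.7 kJ/mol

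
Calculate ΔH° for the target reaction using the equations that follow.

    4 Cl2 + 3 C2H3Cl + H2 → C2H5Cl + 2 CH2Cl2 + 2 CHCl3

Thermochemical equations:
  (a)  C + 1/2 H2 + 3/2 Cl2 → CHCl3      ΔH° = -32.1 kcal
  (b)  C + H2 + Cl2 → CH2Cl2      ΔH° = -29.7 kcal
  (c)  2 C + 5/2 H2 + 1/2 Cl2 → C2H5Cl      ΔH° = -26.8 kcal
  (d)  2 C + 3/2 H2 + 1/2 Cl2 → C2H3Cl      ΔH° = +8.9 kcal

(a) × 2 (scale by 2 for the 2 CHCl3): (2)·(-32.1) = -64.2 kcal
(b) × 2 (scale by 2 for the 2 CH2Cl2): (2)·(-29.7) = -59.4 kcal
(c) as written (C2H5Cl already on the product side): -26.8 kcal
(d) reversed and × 3 (reverse to put C2H3Cl on the reactant side; ×3 to match 3 C2H3Cl in the target): (-3)·(+8.9) = -26.7 kcal
Combining the equations, ΔH° = (2)·(-32.1) + (2)·(-29.7) + (1)·(-26.8) + (-3)·(+8.9) = -177.1 kcal

ΔH° = -177.1 kcal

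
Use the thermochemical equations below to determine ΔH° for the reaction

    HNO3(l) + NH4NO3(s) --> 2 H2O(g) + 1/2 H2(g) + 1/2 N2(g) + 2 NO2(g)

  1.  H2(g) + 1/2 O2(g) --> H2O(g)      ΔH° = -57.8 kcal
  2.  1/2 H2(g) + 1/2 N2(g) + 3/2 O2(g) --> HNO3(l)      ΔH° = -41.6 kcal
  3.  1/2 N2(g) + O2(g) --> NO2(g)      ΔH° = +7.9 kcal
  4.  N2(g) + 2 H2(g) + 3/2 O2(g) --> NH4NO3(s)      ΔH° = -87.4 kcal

eq. 1 × 2: (2)·(-57.8) = -115.6 kcal
eq. 2 reversed: +41.6 kcal
eq. 3 × 2: (2)·(+7.9) = +15.8 kcal
eq. 4 reversed: +87.4 kcal
ΔH° = (-115.6) + (+41.6) + (+15.8) + (+87.4) = 29.2 kcal

ΔH° = 29.2 kcal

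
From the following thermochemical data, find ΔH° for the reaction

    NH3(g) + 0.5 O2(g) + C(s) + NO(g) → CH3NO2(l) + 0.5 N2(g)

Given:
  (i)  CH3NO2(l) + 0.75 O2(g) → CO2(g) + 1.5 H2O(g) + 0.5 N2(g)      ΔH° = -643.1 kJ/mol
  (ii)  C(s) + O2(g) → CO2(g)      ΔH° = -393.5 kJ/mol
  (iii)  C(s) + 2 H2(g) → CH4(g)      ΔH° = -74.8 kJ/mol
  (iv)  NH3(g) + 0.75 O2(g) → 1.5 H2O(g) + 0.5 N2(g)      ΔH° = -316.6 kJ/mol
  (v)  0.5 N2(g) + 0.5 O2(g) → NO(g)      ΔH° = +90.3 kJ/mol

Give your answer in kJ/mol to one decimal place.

(i) reversed: +643.1 kJ/mol
(ii) as written: -393.5 kJ/mol
(iii): not needed.
(iv) as written: -316.6 kJ/mol
(v) reversed: -90.3 kJ/mol
By Hess's law, ΔH° = (-1)·(-643.1) + (1)·(-393.5) + (1)·(-316.6) + (-1)·(+90.3) = -157.3 kJ/mol

ΔH° = -157.3 kJ/mol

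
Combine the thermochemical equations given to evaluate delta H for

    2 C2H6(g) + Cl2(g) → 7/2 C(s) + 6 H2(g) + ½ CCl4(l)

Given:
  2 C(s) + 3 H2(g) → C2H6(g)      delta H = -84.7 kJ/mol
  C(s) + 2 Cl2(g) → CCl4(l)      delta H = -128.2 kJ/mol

equation 1 reversed and × 2 (reverse to put C2H6(g) on the reactant side; scale by 2 for the 2 C2H6(g)): (-2)·(-84.7) = +169.4 kJ/mol
equation 2 × 1/2 (×1/2 to match 1/2 CCl4(l) in the target): (1/2)·(-128.2) = -64.1 kJ/mol
delta H = (+169.4) + (-64.1) = 105.3 kJ/mol

delta H = 105.3 kJ/mol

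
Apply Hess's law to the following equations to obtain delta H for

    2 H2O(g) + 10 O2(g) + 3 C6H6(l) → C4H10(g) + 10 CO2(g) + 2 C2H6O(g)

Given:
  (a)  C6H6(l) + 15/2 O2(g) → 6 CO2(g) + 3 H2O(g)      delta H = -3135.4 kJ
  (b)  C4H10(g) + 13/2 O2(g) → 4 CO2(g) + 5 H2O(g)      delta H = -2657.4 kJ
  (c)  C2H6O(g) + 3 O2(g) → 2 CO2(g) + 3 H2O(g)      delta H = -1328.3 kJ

(a) × 3 (scale by 3 for the 3 C6H6(l)): (3)·(-3135.4) = -9406.2 kJ
(b) reversed (reverse to put C4H10(g) on the product side): +2657.4 kJ
(c) reversed and × 2 (C2H6O(g) must end up as a product; scale by 2 for the 2 C2H6O(g)): (-2)·(-1328.3) = +2656.6 kJ
Since enthalpy is a state function, delta H = (-9406.2) + (+2657.4) + (+2656.6) = -4092.2 kJ

delta H = -4092.2 kJ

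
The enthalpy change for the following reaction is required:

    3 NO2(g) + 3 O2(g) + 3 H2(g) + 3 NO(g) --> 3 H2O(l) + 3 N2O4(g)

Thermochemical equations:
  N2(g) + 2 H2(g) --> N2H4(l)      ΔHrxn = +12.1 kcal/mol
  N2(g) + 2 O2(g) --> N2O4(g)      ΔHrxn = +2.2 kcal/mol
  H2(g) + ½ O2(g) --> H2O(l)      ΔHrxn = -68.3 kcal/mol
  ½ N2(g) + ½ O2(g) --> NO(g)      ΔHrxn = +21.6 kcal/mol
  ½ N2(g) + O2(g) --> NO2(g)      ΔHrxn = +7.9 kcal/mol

ΔHrxn = -286.8 kcal/mol

equation 1: not needed.
equation 2 × 3: (3)·(+2.2) = +6.6 kcal/mol
equation 3 × 3: (3)·(-68.3) = -204.9 kcal/mol
equation 4 reversed and × 3: (-3)·(+21.6) = -64.8 kcal/mol
equation 5 reversed and × 3: (-3)·(+7.9) = -23.7 kcal/mol
ΔHrxn = (3)·(+2.2) + (3)·(-68.3) + (-3)·(+21.6) + (-3)·(+7.9) = -286.8 kcal/mol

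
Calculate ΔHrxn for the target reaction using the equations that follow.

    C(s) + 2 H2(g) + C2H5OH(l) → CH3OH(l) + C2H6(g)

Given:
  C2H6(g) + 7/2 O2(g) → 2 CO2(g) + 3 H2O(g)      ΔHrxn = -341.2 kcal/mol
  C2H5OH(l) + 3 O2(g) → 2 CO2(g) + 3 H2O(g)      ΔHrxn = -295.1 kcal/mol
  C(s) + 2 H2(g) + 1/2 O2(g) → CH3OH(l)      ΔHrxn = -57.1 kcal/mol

equation 1 reversed: +341.2 kcal/mol
equation 2 as written: -295.1 kcal/mol
equation 3 as written: -57.1 kcal/mol
By Hess's law, ΔHrxn = (-1)·(-341.2) + (1)·(-295.1) + (1)·(-57.1) = -11.0 kcal/mol

ΔHrxn = -11.0 kcal/mol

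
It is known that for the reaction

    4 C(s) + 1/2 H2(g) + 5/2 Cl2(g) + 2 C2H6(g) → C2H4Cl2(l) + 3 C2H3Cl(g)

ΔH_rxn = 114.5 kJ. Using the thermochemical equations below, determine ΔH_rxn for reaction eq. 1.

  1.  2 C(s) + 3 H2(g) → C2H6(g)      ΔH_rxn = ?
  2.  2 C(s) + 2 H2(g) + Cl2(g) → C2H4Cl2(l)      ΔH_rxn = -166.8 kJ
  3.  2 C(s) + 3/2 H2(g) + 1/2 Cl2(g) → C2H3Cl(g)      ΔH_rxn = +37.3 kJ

ΔH_rxn = -84.7 kJ

eq. 1 reversed and × 2: contributes −2·x
eq. 2 as written: -166.8 kJ
eq. 3 × 3: (3)·(+37.3) = +111.9 kJ
+114.5 = (-166.8) + (+111.9) − 2·x
x = (+114.5 − (-54.9)) / (-2) = -84.7 kJ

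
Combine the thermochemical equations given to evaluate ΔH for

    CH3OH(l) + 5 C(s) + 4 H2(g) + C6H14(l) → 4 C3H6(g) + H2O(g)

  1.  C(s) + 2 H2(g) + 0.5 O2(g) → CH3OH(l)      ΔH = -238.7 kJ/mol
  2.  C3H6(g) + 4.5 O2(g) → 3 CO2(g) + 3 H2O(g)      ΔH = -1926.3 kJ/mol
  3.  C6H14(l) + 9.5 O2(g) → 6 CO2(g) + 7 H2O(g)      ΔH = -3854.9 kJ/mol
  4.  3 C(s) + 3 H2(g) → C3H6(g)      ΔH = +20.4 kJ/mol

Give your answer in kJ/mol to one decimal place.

eq. 1 reversed: +238.7 kJ/mol
eq. 2 reversed and × 2: (-2)·(-1926.3) = +3852.6 kJ/mol
eq. 3 as written: -3854.9 kJ/mol
eq. 4 × 2: (2)·(+20.4) = +40.8 kJ/mol
Summing the manipulated equations, ΔH = (-1)·(-238.7) + (-2)·(-1926.3) + (1)·(-3854.9) + (2)·(+20.4) = 277.2 kJ/mol

ΔH = 277.2 kJ/mol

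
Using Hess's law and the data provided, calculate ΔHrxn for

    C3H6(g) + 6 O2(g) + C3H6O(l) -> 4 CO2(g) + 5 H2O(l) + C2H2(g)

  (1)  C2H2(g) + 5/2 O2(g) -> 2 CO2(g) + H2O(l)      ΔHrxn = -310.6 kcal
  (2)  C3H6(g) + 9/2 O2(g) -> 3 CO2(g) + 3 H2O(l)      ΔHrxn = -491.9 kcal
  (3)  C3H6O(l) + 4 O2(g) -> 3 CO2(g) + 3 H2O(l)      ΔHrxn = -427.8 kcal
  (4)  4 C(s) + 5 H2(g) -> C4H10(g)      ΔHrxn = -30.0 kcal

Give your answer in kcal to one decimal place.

ΔHrxn = -609.1 kcal

(1) reversed: +310.6 kcal
(2) as written: -491.9 kcal
(3) as written: -427.8 kcal
(4): not needed.
ΔHrxn = (-1)·(-310.6) + (1)·(-491.9) + (1)·(-427.8) = -609.1 kcal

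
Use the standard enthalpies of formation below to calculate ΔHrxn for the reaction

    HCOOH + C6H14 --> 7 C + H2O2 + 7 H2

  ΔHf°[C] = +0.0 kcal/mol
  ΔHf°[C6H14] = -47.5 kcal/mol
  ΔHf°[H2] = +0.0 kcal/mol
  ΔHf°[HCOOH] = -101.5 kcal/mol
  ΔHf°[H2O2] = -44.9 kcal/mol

ΔH°rxn = Σ nΔHf°(products) − Σ nΔHf°(reactants).
Products: 7·(+0.0) + 1·(-44.9) + 7·(+0.0) = -44.9
Reactants: 1·(-101.5) + 1·(-47.5) = -149.0
ΔHrxn = (-44.9) − (-149.0) = 104.1 kcal/mol

ΔHrxn = 104.1 kcal/mol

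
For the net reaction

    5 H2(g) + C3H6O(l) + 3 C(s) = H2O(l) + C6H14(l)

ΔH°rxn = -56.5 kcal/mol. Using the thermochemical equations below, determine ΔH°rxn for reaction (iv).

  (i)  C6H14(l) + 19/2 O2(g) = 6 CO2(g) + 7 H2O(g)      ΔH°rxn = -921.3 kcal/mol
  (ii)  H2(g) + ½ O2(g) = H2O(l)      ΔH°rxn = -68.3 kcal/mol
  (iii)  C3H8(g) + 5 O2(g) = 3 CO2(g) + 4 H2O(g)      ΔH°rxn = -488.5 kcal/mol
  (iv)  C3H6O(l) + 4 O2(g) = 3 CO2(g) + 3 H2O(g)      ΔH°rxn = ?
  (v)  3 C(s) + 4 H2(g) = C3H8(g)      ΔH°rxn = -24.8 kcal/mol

ΔH°rxn = -396.2 kcal/mol

(i) reversed: +921.3 kcal/mol
(ii) as written: -68.3 kcal/mol
(iii) as written: -488.5 kcal/mol
(iv) as written: contributes x
(v) as written: -24.8 kcal/mol
-56.5 = (+921.3) + (-68.3) + (-488.5) + (-24.8) + x
x = (-56.5 − (+339.7)) / (1) = -396.2 kcal/mol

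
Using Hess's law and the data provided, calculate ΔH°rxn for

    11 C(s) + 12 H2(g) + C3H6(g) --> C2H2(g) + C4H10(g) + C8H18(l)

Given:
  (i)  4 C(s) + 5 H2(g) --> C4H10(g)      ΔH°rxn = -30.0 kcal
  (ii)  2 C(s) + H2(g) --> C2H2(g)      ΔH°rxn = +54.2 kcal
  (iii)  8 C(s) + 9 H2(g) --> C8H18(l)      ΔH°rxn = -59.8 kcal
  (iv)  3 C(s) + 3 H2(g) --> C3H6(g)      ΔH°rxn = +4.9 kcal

ΔH°rxn = -40.5 kcal

(i) as written: -30.0 kcal
(ii) as written: +54.2 kcal
(iii) as written: -59.8 kcal
(iv) reversed: -4.9 kcal
ΔH°rxn = (-30.0) + (+54.2) + (-59.8) + (-4.9) = -40.5 kcal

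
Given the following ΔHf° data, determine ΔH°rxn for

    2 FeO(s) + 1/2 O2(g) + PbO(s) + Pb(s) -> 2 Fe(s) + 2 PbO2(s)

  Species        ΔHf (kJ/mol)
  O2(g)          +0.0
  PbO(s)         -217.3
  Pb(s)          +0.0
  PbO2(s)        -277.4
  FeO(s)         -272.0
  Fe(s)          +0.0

ΔH°rxn = 206.5 kJ/mol

Products: 2·(+0.0) + 2·(-277.4) = -554.8
Reactants: 2·(-272.0) + 1/2·(+0.0) + 1·(-217.3) + 1·(+0.0) = -761.3
ΔH°rxn = (-554.8) − (-761.3) = 206.5 kJ/mol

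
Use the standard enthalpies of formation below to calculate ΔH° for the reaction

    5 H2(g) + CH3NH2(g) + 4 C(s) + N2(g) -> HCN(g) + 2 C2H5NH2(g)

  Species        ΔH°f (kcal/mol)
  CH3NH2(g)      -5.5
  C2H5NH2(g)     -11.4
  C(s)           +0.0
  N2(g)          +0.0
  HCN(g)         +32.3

ΔH° = 15.0 kcal/mol

Products: 1·(+32.3) + 2·(-11.4) = +9.5
Reactants: 5·(+0.0) + 1·(-5.5) + 4·(+0.0) + 1·(+0.0) = -5.5
ΔH° = (+9.5) − (-5.5) = 15.0 kcal/mol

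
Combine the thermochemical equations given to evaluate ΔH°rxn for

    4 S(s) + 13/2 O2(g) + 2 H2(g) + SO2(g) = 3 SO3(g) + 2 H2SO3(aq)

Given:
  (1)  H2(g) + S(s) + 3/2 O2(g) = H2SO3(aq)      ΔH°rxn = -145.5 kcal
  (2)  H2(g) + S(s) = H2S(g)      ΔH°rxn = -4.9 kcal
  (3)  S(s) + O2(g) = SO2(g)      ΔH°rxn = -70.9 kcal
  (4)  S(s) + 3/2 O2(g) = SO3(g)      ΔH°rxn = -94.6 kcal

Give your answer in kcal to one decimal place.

(1) × 2: (2)·(-145.5) = -291.0 kcal
(2): not needed.
(3) reversed: +70.9 kcal
(4) × 3: (3)·(-94.6) = -283.8 kcal
Since enthalpy is a state function, ΔH°rxn = (-291.0) + (+70.9) + (-283.8) = -503.9 kcal

ΔH°rxn = -503.9 kcal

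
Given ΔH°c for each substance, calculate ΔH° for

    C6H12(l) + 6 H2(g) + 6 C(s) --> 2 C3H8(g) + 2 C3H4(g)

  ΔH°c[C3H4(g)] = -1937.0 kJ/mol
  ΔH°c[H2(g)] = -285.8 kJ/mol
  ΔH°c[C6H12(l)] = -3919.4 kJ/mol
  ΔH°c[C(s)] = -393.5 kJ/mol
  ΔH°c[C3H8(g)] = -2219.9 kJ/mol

ΔH° = 318.6 kJ/mol

Using ΔH = Σ nΔHc°(reactants) − Σ nΔHc°(products):
= [1·(-3919.4) + 6·(-285.8) + 6·(-393.5)] − [2·(-2219.9) + 2·(-1937.0)]
= 318.6 kJ/mol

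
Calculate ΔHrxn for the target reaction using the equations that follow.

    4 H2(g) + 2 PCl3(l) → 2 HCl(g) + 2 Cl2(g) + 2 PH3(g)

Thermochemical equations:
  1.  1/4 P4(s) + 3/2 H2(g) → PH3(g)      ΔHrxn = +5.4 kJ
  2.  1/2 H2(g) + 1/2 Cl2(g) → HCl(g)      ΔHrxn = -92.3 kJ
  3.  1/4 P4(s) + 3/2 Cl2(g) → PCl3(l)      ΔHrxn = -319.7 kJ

eq. 1 × 2 (×2 to match 2 PH3(g) in the target): (2)·(+5.4) = +10.8 kJ
eq. 2 × 2 (×2 to match 2 HCl(g) in the target): (2)·(-92.3) = -184.6 kJ
eq. 3 reversed and × 2 (reverse to put PCl3(l) on the reactant side; ×2 to match 2 PCl3(l) in the target): (-2)·(-319.7) = +639.4 kJ
By Hess's law, ΔHrxn = (+10.8) + (-184.6) + (+639.4) = 465.6 kJ

ΔHrxn = 465.6 kJ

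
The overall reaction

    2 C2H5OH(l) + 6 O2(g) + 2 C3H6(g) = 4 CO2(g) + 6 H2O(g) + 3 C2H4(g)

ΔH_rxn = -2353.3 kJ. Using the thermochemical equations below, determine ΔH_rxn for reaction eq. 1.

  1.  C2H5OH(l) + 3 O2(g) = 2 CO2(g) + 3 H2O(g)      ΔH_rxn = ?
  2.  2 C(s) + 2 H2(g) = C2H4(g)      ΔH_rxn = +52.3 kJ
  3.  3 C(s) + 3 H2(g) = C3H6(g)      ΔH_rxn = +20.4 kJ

eq. 1 × 2 (scale by 2 for the 2 C2H5OH(l)): contributes 2·x
eq. 2 × 3 (×3 to match 3 C2H4(g) in the target): (3)·(+52.3) = +156.9 kJ
eq. 3 reversed and × 2 (C3H6(g) must end up as a reactant; scale by 2 for the 2 C3H6(g)): (-2)·(+20.4) = -40.8 kJ
-2353.3 = (+156.9) + (-40.8) + 2·x
x = (-2353.3 − (+116.1)) / (2) = -1234.7 kJ

ΔH_rxn = -1234.7 kJ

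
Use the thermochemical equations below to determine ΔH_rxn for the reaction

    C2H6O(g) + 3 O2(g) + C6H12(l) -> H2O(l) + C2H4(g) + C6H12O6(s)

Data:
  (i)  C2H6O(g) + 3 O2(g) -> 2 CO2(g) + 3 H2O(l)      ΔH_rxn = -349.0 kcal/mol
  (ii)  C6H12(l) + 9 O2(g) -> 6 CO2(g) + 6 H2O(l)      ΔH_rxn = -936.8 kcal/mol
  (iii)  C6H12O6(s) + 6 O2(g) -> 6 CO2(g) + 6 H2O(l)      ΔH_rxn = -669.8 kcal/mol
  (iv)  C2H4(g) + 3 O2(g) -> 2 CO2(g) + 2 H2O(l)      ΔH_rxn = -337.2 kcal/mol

(i) as written (C2H6O(g) already on the reactant side): -349.0 kcal/mol
(ii) as written (C6H12(l) already on the reactant side): -936.8 kcal/mol
(iii) reversed (C6H12O6(s) must end up as a product): +669.8 kcal/mol
(iv) reversed (reverse to put C2H4(g) on the product side): +337.2 kcal/mol
Combining the equations, ΔH_rxn = (1)·(-349.0) + (1)·(-936.8) + (-1)·(-669.8) + (-1)·(-337.2) = -278.8 kcal/mol

ΔH_rxn = -278.8 kcal/mol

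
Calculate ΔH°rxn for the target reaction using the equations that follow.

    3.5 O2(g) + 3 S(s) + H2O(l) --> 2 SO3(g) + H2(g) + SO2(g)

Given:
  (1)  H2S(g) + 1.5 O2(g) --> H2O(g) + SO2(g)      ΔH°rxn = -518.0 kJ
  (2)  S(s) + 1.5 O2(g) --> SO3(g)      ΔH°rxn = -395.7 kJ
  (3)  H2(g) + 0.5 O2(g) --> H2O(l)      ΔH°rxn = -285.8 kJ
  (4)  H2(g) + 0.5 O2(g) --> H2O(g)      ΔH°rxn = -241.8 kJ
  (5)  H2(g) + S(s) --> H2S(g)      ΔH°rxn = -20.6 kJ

ΔH°rxn = -802.4 kJ

(1) as written (SO2(g) already on the product side): -518.0 kJ
(2) × 2 (scale by 2 for the 2 SO3(g)): (2)·(-395.7) = -791.4 kJ
(3) reversed (reverse to put H2O(l) on the reactant side): +285.8 kJ
(4) reversed: +241.8 kJ
(5) as written: -20.6 kJ
Since enthalpy is a state function, ΔH°rxn = (-518.0) + (-791.4) + (+285.8) + (+241.8) + (-20.6) = -802.4 kJ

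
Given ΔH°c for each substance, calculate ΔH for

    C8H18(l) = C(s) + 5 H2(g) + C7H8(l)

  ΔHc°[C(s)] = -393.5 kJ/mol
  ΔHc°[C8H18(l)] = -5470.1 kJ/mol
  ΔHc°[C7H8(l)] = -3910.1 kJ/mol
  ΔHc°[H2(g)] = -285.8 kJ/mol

ΔH = 262.5 kJ/mol

Using ΔH = Σ nΔHc°(reactants) − Σ nΔHc°(products):
= [1·(-5470.1)] − [1·(-393.5) + 5·(-285.8) + 1·(-3910.1)]
= 262.5 kJ/mol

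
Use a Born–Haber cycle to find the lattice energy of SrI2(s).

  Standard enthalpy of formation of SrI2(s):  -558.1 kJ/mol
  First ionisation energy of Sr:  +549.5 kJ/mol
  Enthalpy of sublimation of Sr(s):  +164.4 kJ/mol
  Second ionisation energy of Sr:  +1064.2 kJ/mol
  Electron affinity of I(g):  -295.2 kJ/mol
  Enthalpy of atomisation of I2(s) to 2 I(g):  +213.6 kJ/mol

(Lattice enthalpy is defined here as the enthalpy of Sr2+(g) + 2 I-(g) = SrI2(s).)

ΔHf° = 1·ΔHsub + 1·(ΣIE) + 1·D(I2) + 2·EA + U
-558.1 = 1·(+164.4) + 1·(+1613.7) + 1·(+213.6) + 2·(-295.2) + U
U = -558.1 − (+1401.3) = -1959.4 kJ/mol

U = -1959.4 kJ/mol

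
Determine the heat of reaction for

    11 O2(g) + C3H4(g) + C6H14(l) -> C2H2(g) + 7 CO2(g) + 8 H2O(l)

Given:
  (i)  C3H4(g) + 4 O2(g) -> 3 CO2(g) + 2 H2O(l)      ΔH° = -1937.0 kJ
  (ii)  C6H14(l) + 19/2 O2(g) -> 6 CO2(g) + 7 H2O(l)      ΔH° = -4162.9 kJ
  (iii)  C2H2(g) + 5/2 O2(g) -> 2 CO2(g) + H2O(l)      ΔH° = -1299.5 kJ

ΔH° = -4800.4 kJ

(i) as written (C3H4(g) already on the reactant side): -1937.0 kJ
(ii) as written (C6H14(l) already on the reactant side): -4162.9 kJ
(iii) reversed (reverse to put C2H2(g) on the product side): +1299.5 kJ
ΔH° = (-1937.0) + (-4162.9) + (+1299.5) = -4800.4 kJ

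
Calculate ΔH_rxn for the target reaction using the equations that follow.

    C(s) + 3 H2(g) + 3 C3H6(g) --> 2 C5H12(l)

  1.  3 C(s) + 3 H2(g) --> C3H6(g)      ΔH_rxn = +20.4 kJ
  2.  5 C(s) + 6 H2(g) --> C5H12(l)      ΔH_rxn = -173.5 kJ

ΔH_rxn = -408.2 kJ

eq. 1 reversed and × 3 (reverse to put C3H6(g) on the reactant side; ×3 to match 3 C3H6(g) in the target): (-3)·(+20.4) = -61.2 kJ
eq. 2 × 2 (scale by 2 for the 2 C5H12(l)): (2)·(-173.5) = -347.0 kJ
ΔH_rxn = (-61.2) + (-347.0) = -408.2 kJ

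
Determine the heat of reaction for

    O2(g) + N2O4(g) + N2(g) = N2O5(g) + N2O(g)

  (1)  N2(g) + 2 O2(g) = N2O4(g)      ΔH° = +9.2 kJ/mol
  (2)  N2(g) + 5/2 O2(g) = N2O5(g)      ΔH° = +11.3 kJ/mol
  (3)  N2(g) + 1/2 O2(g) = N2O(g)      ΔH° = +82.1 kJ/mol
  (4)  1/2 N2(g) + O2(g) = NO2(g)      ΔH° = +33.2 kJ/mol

ΔH° = 84.2 kJ/mol

(1) reversed (N2O4(g) must end up as a reactant): -9.2 kJ/mol
(2) as written (N2O5(g) already on the product side): +11.3 kJ/mol
(3) as written (N2O(g) already on the product side): +82.1 kJ/mol
(4): not needed (NO2(g) appears nowhere else).
ΔH° = (-9.2) + (+11.3) + (+82.1) = 84.2 kJ/mol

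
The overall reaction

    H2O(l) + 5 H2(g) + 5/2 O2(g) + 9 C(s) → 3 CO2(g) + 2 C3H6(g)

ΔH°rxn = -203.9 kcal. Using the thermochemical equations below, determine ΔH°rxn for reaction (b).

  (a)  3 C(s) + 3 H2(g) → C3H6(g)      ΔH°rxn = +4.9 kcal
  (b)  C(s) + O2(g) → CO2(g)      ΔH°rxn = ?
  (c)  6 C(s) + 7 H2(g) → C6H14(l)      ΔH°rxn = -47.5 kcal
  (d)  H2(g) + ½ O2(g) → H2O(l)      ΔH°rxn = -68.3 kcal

(a) × 2 (scale by 2 for the 2 C3H6(g)): (2)·(+4.9) = +9.8 kcal
(b) × 3 (scale by 3 for the 3 CO2(g)): contributes 3·x
(c): not needed (C6H14(l) appears nowhere else).
(d) reversed (H2O(l) must end up as a reactant): +68.3 kcal
-203.9 = (+9.8) + (+68.3) + 3·x
x = (-203.9 − (+78.1)) / (3) = -94.0 kcal

ΔH°rxn = -94.0 kcal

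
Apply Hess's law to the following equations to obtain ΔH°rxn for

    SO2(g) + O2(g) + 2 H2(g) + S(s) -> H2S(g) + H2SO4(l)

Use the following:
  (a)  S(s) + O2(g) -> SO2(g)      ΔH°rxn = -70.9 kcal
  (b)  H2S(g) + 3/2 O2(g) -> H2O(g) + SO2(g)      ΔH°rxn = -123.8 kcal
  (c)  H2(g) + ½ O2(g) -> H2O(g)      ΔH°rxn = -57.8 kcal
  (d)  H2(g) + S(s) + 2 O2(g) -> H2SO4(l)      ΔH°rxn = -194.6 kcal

ΔH°rxn = -128.6 kcal

(a): not needed.
(b) reversed (H2S(g) must end up as a product): +123.8 kcal
(c) as written: -57.8 kcal
(d) as written (H2SO4(l) already on the product side): -194.6 kcal
ΔH°rxn = (+123.8) + (-57.8) + (-194.6) = -128.6 kcal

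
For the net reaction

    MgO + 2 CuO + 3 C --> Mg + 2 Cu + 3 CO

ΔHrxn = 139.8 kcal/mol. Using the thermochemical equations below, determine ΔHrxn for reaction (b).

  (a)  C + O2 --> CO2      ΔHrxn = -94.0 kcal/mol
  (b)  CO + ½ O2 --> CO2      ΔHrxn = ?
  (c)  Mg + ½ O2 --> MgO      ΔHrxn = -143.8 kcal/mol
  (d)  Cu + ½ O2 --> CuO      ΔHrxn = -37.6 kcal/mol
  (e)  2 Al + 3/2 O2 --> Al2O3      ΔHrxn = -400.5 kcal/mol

(a) × 3 (scale by 3 for the 3 C): (3)·(-94.0) = -282.0 kcal/mol
(b) reversed and × 3 (CO must end up as a product; ×3 to match 3 CO in the target): contributes −3·x
(c) reversed (MgO must end up as a reactant): +143.8 kcal/mol
(d) reversed and × 2 (reverse to put CuO on the reactant side; scale by 2 for the 2 CuO): (-2)·(-37.6) = +75.2 kcal/mol
(e): not needed (Al appears nowhere else).
+139.8 = (-282.0) + (+143.8) + (+75.2) − 3·x
x = (+139.8 − (-63.0)) / (-3) = -67.6 kcal/mol

ΔHrxn = -67.6 kcal/mol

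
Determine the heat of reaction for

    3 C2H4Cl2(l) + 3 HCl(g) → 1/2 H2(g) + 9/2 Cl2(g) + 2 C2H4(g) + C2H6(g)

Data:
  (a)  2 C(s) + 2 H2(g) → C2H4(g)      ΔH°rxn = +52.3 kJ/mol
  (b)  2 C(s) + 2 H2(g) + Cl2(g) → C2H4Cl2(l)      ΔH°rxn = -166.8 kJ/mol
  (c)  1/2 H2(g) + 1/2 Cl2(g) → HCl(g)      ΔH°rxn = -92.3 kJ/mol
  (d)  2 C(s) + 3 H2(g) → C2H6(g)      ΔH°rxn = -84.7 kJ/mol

ΔH°rxn = 797.2 kJ/mol

(a) × 2 (scale by 2 for the 2 C2H4(g)): (2)·(+52.3) = +104.6 kJ/mol
(b) reversed and × 3 (C2H4Cl2(l) must end up as a reactant; ×3 to match 3 C2H4Cl2(l) in the target): (-3)·(-166.8) = +500.4 kJ/mol
(c) reversed and × 3 (HCl(g) must end up as a reactant; scale by 3 for the 3 HCl(g)): (-3)·(-92.3) = +276.9 kJ/mol
(d) as written (C2H6(g) already on the product side): -84.7 kJ/mol
ΔH°rxn = (+104.6) + (+500.4) + (+276.9) + (-84.7) = 797.2 kJ/mol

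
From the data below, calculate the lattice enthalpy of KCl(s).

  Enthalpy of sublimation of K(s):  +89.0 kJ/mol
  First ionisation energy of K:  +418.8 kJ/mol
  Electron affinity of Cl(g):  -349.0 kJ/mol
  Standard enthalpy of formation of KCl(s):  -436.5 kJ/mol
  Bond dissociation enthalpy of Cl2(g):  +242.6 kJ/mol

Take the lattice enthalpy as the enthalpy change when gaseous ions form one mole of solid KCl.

ΔHf° = 1·ΔHsub + 1·(ΣIE) + 1/2·D(Cl2) + 1·EA + U
-436.5 = 1·(+89.0) + 1·(+418.8) + 1/2·(+242.6) + 1·(-349.0) + U
U = -436.5 − (+280.1) = -716.6 kJ/mol

U = -716.6 kJ/mol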